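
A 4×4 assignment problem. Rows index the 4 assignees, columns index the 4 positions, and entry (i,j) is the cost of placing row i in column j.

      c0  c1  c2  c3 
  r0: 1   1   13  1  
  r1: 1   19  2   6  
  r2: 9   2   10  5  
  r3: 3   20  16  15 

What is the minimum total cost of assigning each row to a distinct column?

Minimum assignment cost: 8

optimal assignment: row0→col3 (cost 1), row1→col2 (cost 2), row2→col1 (cost 2), row3→col0 (cost 3)
total = 1 + 2 + 2 + 3 = 8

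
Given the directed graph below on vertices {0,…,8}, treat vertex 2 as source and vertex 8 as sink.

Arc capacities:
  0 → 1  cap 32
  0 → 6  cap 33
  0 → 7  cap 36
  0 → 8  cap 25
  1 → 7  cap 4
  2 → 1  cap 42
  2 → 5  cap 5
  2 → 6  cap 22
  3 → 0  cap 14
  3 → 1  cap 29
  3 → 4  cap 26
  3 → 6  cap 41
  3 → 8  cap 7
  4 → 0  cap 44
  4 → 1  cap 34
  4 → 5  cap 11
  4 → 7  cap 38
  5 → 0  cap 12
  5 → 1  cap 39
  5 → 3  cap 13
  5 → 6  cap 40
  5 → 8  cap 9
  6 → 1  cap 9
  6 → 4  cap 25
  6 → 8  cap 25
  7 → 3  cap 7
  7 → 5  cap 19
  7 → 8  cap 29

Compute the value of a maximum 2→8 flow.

Maximum flow value: 31

augment #1: 2→5→8 bottleneck 5, total now 5
augment #2: 2→6→8 bottleneck 22, total now 27
augment #3: 2→1→7→8 bottleneck 4, total now 31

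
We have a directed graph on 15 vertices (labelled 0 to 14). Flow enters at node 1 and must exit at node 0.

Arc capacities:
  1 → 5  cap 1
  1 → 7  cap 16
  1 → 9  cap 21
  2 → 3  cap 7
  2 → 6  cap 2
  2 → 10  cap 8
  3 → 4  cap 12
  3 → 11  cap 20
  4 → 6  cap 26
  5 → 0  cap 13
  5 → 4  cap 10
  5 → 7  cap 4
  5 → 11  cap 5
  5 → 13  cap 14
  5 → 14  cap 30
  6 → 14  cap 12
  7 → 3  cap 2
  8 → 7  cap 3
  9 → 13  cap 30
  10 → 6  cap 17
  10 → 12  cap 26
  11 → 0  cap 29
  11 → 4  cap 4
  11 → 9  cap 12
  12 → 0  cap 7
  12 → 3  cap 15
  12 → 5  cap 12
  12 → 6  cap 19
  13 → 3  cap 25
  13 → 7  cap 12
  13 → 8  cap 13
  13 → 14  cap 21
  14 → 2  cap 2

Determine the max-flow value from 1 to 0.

augment #1: 1→5→0 bottleneck 1, total now 1
augment #2: 1→7→3→11→0 bottleneck 2, total now 3
augment #3: 1→9→13→3→11→0 bottleneck 18, total now 21
augment #4: 1→9→13→14→2→10→12→0 bottleneck 2, total now 23

Maximum flow value: 23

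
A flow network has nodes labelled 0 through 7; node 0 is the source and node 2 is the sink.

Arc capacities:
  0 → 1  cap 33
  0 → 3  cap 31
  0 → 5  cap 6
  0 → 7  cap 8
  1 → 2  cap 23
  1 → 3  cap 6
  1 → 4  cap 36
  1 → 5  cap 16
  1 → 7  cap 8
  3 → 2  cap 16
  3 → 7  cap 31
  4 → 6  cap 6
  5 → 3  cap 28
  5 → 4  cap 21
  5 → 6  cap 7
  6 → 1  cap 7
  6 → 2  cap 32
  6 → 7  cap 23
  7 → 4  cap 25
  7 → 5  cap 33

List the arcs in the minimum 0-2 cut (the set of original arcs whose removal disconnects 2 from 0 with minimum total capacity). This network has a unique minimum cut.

augment #1: 0→1→2 push 23
augment #2: 0→3→2 push 16
augment #3: 0→5→6→2 push 6
augment #4: 0→1→4→6→2 push 6
augment #5: 0→1→5→6→2 push 1
max flow = 52; residual-reachable set from 0 gives S-side
cut edges (S→T): {(1,2), (3,2), (4,6), (5,6)} total cap 52

Min-cut arcs: {(1,2), (3,2), (4,6), (5,6)} (total capacity 52)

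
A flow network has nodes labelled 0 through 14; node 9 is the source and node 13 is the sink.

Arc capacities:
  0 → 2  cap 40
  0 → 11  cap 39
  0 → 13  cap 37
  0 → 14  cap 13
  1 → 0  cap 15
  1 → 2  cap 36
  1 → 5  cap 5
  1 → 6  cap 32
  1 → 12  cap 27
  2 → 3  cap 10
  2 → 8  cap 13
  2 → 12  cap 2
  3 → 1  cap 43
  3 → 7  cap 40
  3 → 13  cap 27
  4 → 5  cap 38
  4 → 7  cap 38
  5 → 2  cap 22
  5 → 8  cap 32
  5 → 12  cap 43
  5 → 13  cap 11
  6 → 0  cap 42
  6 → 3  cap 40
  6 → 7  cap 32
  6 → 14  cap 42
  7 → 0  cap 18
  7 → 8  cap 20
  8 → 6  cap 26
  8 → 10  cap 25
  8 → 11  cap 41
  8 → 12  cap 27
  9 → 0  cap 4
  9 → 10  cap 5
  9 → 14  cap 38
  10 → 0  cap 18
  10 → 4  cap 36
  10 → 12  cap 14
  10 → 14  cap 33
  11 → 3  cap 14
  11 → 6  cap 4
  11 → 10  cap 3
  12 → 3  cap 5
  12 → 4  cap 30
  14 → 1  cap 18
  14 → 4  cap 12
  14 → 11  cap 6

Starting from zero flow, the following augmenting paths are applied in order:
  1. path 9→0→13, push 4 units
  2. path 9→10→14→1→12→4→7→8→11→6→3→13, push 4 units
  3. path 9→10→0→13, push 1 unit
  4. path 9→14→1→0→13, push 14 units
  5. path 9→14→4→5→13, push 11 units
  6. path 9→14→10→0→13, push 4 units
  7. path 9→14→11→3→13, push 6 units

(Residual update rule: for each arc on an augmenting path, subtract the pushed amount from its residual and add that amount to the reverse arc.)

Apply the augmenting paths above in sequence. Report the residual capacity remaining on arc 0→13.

after path 1 (9→0→13, push 4): res(0,13)=33
after path 2 (9→10→14→1→12→4→7→8→11→6→3→13, push 4): res(0,13)=33
after path 3 (9→10→0→13, push 1): res(0,13)=32
after path 4 (9→14→1→0→13, push 14): res(0,13)=18
after path 5 (9→14→4→5→13, push 11): res(0,13)=18
after path 6 (9→14→10→0→13, push 4): res(0,13)=14
after path 7 (9→14→11→3→13, push 6): res(0,13)=14

Residual capacity of (0,13): 14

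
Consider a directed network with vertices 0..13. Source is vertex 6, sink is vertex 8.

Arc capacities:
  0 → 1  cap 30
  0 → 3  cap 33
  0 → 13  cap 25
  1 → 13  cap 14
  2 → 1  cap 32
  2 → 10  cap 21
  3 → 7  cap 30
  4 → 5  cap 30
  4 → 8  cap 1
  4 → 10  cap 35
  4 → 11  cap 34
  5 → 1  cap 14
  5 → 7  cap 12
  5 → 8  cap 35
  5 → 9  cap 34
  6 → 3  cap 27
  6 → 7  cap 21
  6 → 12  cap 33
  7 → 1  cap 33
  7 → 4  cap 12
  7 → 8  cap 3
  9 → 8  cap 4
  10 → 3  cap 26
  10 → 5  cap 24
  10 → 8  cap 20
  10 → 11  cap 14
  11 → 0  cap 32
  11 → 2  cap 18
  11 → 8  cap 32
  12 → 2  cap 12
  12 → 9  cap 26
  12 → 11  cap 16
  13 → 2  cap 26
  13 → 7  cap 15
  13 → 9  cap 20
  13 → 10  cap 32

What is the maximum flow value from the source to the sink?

Maximum flow value: 61

augment #1: 6→7→8 bottleneck 3, total now 3
augment #2: 6→7→4→8 bottleneck 1, total now 4
augment #3: 6→12→9→8 bottleneck 4, total now 8
augment #4: 6→12→11→8 bottleneck 16, total now 24
augment #5: 6→7→4→5→8 bottleneck 11, total now 35
augment #6: 6→12→2→10→8 bottleneck 12, total now 47
augment #7: 6→7→1→13→10→8 bottleneck 6, total now 53
augment #8: 6→3→7→1→13→10→8 bottleneck 2, total now 55
augment #9: 6→3→7→1→13→10→5→8 bottleneck 6, total now 61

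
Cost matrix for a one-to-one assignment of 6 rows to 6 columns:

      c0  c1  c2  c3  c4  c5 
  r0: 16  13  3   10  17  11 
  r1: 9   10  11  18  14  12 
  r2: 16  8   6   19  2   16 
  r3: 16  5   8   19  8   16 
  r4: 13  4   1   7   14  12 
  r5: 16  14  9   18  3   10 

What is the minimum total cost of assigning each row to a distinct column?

Minimum assignment cost: 36

optimal assignment: row0→col2 (cost 3), row1→col0 (cost 9), row2→col4 (cost 2), row3→col1 (cost 5), row4→col3 (cost 7), row5→col5 (cost 10)
total = 3 + 9 + 2 + 5 + 7 + 10 = 36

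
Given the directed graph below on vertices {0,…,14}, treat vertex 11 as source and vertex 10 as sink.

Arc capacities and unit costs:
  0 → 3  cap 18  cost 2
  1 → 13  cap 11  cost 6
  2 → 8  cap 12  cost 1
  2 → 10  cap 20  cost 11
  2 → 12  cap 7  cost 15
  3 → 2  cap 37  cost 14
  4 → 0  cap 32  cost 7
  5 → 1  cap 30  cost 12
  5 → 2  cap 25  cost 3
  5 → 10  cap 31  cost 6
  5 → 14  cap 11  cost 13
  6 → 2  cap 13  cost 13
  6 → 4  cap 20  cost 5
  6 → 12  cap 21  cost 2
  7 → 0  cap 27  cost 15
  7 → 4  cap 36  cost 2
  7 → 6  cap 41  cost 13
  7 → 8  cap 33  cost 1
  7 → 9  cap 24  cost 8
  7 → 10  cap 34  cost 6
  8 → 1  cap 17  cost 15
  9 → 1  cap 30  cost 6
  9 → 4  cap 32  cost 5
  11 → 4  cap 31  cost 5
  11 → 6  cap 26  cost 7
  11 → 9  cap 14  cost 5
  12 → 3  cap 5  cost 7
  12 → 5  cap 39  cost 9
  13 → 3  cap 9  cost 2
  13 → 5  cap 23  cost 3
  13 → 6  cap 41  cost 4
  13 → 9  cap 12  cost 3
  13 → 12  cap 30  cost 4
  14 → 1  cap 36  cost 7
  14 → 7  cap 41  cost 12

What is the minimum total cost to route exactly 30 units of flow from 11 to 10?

shortest-cost path #1: 11→6→12→5→10 push 21 @ unit cost 24 (adds 504)
shortest-cost path #2: 11→9→1→13→5→10 push 9 @ unit cost 26 (adds 234)
total cost = 738

Minimum cost for 30 units: 738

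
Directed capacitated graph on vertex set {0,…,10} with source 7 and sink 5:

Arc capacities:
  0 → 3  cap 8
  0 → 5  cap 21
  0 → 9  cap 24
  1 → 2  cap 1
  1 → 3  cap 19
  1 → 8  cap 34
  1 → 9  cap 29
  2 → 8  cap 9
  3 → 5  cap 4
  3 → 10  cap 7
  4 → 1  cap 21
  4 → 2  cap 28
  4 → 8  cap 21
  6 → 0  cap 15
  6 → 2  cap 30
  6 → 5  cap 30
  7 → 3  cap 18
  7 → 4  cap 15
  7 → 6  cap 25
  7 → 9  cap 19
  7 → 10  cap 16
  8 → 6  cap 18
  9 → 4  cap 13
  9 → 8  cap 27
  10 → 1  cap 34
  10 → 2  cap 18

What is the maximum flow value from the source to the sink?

Maximum flow value: 47

augment #1: 7→3→5 bottleneck 4, total now 4
augment #2: 7→6→5 bottleneck 25, total now 29
augment #3: 7→4→8→6→5 bottleneck 5, total now 34
augment #4: 7→4→8→6→0→5 bottleneck 10, total now 44
augment #5: 7→9→8→6→0→5 bottleneck 3, total now 47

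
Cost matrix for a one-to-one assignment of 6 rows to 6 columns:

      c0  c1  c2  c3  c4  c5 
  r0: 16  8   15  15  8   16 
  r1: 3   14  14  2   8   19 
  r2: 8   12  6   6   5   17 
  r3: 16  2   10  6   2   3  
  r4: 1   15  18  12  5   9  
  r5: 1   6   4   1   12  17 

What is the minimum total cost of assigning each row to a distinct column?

Minimum assignment cost: 23

optimal assignment: row0→col1 (cost 8), row1→col3 (cost 2), row2→col4 (cost 5), row3→col5 (cost 3), row4→col0 (cost 1), row5→col2 (cost 4)
total = 8 + 2 + 5 + 3 + 1 + 4 = 23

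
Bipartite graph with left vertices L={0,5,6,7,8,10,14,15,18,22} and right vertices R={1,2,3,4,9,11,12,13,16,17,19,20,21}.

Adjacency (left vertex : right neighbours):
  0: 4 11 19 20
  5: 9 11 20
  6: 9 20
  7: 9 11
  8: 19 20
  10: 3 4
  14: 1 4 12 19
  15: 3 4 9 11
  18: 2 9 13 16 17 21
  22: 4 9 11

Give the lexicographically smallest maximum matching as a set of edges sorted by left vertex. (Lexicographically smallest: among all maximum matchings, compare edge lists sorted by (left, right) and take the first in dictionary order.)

|M| = 8 (so the lex-smallest maximum matching has 8 edges)
process left vertices in ascending order; for each, take the smallest-labelled available neighbour that still permits 8 edges overall, or leave it unmatched if none does
lex-smallest matching: {0-4, 5-9, 6-20, 7-11, 8-19, 10-3, 14-1, 18-2}

Lex-smallest maximum matching: {(0,4), (5,9), (6,20), (7,11), (8,19), (10,3), (14,1), (18,2)}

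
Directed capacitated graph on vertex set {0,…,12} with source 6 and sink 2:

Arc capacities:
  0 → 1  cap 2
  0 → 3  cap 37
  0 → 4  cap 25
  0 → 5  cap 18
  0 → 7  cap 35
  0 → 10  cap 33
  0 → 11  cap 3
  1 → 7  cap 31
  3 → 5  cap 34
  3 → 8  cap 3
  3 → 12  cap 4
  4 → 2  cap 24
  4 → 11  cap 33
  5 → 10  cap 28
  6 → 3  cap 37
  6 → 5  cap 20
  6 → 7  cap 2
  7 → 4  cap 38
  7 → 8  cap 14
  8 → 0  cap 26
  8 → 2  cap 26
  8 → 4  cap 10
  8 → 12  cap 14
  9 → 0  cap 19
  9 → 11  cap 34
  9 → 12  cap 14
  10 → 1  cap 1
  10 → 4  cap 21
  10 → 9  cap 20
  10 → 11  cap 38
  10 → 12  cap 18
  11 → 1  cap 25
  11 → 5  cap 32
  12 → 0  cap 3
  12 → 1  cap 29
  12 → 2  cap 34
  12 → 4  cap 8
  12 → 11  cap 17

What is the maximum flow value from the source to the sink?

Maximum flow value: 37

augment #1: 6→3→8→2 bottleneck 3, total now 3
augment #2: 6→3→12→2 bottleneck 4, total now 7
augment #3: 6→7→4→2 bottleneck 2, total now 9
augment #4: 6→5→10→4→2 bottleneck 20, total now 29
augment #5: 6→3→5→10→4→2 bottleneck 1, total now 30
augment #6: 6→3→5→10→12→2 bottleneck 7, total now 37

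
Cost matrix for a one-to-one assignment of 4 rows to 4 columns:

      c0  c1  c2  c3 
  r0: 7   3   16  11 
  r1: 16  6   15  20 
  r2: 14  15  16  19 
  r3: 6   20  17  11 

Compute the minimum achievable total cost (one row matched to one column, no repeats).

Minimum assignment cost: 39

optimal assignment: row0→col3 (cost 11), row1→col1 (cost 6), row2→col2 (cost 16), row3→col0 (cost 6)
total = 11 + 6 + 16 + 6 = 39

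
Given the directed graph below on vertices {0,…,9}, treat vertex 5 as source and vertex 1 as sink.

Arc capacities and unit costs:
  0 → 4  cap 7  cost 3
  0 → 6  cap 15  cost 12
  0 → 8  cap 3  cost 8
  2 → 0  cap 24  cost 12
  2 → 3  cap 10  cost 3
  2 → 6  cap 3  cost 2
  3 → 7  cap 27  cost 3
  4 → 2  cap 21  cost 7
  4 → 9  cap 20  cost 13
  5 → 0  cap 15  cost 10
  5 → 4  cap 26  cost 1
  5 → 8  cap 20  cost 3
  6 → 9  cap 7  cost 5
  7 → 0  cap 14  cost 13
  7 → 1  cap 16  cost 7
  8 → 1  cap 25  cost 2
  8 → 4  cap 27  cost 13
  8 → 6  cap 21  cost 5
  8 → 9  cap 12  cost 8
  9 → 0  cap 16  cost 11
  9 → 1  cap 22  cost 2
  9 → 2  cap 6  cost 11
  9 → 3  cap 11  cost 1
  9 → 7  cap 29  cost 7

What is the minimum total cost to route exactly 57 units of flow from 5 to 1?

shortest-cost path #1: 5→8→1 push 20 @ unit cost 5 (adds 100)
shortest-cost path #2: 5→4→9→1 push 20 @ unit cost 16 (adds 320)
shortest-cost path #3: 5→4→2→6→9→1 push 2 @ unit cost 17 (adds 34)
shortest-cost path #4: 5→0→8→1 push 3 @ unit cost 20 (adds 60)
shortest-cost path #5: 5→4→2→3→7→1 push 4 @ unit cost 21 (adds 84)
shortest-cost path #6: 5→0→4→2→3→7→1 push 6 @ unit cost 33 (adds 198)
shortest-cost path #7: 5→0→6→9→3→7→1 push 2 @ unit cost 38 (adds 76)
total cost = 872

Minimum cost for 57 units: 872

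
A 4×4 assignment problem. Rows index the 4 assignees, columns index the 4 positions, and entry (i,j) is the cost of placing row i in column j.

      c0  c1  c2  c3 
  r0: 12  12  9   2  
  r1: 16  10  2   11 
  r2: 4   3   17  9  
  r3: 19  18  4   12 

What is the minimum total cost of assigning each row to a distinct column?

optimal assignment: row0→col3 (cost 2), row1→col1 (cost 10), row2→col0 (cost 4), row3→col2 (cost 4)
total = 2 + 10 + 4 + 4 = 20

Minimum assignment cost: 20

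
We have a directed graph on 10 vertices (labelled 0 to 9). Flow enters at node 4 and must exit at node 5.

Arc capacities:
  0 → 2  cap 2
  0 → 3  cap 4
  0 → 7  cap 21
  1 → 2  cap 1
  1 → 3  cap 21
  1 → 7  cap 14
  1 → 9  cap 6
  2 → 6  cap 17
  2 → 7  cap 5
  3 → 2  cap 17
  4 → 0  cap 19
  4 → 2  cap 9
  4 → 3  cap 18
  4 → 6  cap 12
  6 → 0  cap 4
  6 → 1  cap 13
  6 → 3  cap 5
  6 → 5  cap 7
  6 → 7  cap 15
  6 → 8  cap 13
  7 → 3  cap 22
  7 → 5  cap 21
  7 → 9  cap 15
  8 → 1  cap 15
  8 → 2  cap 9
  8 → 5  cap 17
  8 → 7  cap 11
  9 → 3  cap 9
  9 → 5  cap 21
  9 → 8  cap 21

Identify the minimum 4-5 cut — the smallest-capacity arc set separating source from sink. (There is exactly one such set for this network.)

Min-cut arcs: {(2,6), (2,7), (4,0), (4,6)} (total capacity 53)

augment #1: 4→6→5 push 7
augment #2: 4→0→7→5 push 19
augment #3: 4→2→7→5 push 2
augment #4: 4→6→8→5 push 5
augment #5: 4→2→6→8→5 push 7
augment #6: 4→3→2→6→8→5 push 1
augment #7: 4→3→2→7→9→5 push 3
augment #8: 4→3→2→6→1→9→5 push 6
augment #9: 4→3→2→6→7→9→5 push 3
max flow = 53; residual-reachable set from 4 gives S-side
cut edges (S→T): {(2,6), (2,7), (4,0), (4,6)} total cap 53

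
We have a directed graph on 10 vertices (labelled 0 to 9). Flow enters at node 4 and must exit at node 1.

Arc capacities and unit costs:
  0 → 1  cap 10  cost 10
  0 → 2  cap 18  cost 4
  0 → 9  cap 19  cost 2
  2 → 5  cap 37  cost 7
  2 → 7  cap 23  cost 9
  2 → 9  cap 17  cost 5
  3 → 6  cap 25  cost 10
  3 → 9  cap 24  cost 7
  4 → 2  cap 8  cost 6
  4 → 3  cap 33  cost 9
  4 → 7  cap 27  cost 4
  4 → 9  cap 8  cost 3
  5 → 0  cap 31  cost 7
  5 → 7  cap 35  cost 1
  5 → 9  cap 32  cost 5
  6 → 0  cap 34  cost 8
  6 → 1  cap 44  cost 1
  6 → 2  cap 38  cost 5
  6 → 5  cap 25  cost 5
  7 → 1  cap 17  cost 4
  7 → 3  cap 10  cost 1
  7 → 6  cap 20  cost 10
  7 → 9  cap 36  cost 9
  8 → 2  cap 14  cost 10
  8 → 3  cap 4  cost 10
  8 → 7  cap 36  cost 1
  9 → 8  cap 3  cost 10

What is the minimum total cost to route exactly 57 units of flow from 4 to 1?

shortest-cost path #1: 4→7→1 push 17 @ unit cost 8 (adds 136)
shortest-cost path #2: 4→7→6→1 push 10 @ unit cost 15 (adds 150)
shortest-cost path #3: 4→3→6→1 push 25 @ unit cost 20 (adds 500)
shortest-cost path #4: 4→2→5→7→6→1 push 5 @ unit cost 25 (adds 125)
total cost = 911

Minimum cost for 57 units: 911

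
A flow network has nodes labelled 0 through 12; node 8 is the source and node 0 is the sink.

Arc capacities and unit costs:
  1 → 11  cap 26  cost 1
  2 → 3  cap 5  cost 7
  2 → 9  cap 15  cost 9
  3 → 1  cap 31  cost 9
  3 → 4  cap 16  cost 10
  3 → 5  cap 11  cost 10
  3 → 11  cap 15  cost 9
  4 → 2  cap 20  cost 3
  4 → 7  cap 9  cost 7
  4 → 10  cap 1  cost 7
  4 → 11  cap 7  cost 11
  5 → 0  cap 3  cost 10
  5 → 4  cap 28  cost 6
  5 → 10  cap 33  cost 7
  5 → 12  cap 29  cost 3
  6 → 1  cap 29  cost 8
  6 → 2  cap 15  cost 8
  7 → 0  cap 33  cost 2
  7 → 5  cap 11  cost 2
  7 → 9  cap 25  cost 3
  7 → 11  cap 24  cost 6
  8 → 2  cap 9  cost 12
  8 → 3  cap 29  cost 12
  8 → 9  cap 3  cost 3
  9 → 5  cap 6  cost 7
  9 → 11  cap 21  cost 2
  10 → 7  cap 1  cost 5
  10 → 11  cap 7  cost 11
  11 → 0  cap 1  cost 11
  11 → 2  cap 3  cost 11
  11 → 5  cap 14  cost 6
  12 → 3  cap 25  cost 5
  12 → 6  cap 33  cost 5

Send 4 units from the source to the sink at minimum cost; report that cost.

shortest-cost path #1: 8→9→11→0 push 1 @ unit cost 16 (adds 16)
shortest-cost path #2: 8→9→5→0 push 2 @ unit cost 20 (adds 40)
shortest-cost path #3: 8→3→4→7→0 push 1 @ unit cost 31 (adds 31)
total cost = 87

Minimum cost for 4 units: 87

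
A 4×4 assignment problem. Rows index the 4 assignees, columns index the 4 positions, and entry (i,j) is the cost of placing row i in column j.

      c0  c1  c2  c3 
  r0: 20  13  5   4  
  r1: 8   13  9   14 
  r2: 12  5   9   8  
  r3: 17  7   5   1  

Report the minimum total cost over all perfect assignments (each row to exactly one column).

Minimum assignment cost: 19

optimal assignment: row0→col2 (cost 5), row1→col0 (cost 8), row2→col1 (cost 5), row3→col3 (cost 1)
total = 5 + 8 + 5 + 1 = 19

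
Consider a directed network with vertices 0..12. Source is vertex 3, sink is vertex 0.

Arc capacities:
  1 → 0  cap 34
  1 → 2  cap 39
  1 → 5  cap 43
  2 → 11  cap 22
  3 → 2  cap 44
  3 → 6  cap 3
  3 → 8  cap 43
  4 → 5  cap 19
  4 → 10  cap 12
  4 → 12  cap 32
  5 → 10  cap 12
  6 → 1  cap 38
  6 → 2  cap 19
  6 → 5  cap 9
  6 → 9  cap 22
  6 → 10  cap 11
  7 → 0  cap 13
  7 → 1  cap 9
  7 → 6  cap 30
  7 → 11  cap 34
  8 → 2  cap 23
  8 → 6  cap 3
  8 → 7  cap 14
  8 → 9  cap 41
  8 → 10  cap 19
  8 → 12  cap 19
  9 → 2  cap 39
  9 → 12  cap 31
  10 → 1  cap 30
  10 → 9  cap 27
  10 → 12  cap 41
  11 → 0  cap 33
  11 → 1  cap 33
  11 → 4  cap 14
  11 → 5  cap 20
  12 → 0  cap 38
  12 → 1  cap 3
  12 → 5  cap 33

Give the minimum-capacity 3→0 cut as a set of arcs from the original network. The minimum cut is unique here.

augment #1: 3→2→11→0 push 22
augment #2: 3→6→1→0 push 3
augment #3: 3→8→7→0 push 13
augment #4: 3→8→12→0 push 19
augment #5: 3→8→6→1→0 push 3
augment #6: 3→8→7→1→0 push 1
augment #7: 3→8→9→12→0 push 7
max flow = 68; residual-reachable set from 3 gives S-side
cut edges (S→T): {(2,11), (3,6), (3,8)} total cap 68

Min-cut arcs: {(2,11), (3,6), (3,8)} (total capacity 68)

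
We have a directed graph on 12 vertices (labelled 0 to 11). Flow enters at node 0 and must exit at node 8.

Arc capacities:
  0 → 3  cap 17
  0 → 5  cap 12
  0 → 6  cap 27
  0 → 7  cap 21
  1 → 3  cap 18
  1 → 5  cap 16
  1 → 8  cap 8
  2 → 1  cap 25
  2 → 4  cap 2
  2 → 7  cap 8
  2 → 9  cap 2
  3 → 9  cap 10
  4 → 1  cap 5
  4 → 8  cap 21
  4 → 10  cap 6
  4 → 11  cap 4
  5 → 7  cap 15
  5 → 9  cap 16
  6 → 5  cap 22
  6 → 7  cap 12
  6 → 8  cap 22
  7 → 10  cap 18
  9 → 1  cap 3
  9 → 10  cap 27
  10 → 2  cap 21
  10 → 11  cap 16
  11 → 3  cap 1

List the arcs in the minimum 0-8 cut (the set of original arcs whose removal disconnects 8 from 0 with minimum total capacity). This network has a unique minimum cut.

augment #1: 0→6→8 push 22
augment #2: 0→3→9→1→8 push 3
augment #3: 0→7→10→2→1→8 push 5
augment #4: 0→7→10→2→4→8 push 2
max flow = 32; residual-reachable set from 0 gives S-side
cut edges (S→T): {(1,8), (2,4), (6,8)} total cap 32

Min-cut arcs: {(1,8), (2,4), (6,8)} (total capacity 32)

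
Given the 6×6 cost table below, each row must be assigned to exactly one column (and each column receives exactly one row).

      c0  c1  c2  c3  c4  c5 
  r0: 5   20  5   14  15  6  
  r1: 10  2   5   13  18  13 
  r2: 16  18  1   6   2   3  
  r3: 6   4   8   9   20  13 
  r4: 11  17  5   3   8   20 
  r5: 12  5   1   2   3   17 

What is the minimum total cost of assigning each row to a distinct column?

Minimum assignment cost: 20

optimal assignment: row0→col5 (cost 6), row1→col1 (cost 2), row2→col4 (cost 2), row3→col0 (cost 6), row4→col3 (cost 3), row5→col2 (cost 1)
total = 6 + 2 + 2 + 6 + 3 + 1 = 20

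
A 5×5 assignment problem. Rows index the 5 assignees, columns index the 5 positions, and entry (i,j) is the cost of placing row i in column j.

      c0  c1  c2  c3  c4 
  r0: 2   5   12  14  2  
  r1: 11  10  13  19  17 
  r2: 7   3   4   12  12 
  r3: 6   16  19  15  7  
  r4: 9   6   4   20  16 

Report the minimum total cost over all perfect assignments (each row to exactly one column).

Minimum assignment cost: 34

one of 2 optimal assignments: row0→col4 (cost 2), row1→col1 (cost 10), row2→col3 (cost 12), row3→col0 (cost 6), row4→col2 (cost 4)
total = 2 + 10 + 12 + 6 + 4 = 34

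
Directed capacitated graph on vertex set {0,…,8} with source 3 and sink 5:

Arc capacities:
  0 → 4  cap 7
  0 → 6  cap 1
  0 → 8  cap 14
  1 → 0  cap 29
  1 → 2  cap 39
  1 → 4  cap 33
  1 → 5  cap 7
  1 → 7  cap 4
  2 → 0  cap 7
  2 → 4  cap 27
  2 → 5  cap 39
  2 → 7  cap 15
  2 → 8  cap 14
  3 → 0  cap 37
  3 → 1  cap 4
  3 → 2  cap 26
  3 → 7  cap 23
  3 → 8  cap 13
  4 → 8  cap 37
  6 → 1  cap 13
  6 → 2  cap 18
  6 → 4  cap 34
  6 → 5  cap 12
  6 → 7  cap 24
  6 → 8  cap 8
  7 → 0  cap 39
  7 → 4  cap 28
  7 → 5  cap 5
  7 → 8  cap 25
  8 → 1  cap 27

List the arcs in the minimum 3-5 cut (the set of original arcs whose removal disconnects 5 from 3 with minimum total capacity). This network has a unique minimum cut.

augment #1: 3→1→5 push 4
augment #2: 3→2→5 push 26
augment #3: 3→7→5 push 5
augment #4: 3→0→6→5 push 1
augment #5: 3→8→1→5 push 3
augment #6: 3→8→1→2→5 push 10
augment #7: 3→0→8→1→2→5 push 3
max flow = 52; residual-reachable set from 3 gives S-side
cut edges (S→T): {(0,6), (1,5), (2,5), (7,5)} total cap 52

Min-cut arcs: {(0,6), (1,5), (2,5), (7,5)} (total capacity 52)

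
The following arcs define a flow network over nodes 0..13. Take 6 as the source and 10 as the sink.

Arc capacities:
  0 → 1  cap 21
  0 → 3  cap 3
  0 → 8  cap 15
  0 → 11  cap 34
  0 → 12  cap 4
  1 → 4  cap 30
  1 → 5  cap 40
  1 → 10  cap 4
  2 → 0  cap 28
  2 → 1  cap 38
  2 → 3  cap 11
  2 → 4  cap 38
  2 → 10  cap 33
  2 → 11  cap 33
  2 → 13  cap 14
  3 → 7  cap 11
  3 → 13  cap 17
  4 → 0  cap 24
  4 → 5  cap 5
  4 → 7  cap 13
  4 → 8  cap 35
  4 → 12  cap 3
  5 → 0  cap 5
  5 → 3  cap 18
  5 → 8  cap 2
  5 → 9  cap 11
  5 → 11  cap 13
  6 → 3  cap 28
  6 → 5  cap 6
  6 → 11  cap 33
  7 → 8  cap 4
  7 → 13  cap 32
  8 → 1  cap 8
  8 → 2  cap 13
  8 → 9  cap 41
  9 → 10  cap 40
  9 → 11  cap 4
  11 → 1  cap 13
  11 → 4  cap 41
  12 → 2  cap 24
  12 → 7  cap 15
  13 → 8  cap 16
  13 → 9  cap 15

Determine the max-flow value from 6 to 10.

Maximum flow value: 64

augment #1: 6→5→9→10 bottleneck 6, total now 6
augment #2: 6→11→1→10 bottleneck 4, total now 10
augment #3: 6→3→13→9→10 bottleneck 15, total now 25
augment #4: 6→3→7→8→2→10 bottleneck 4, total now 29
augment #5: 6→3→13→8→2→10 bottleneck 2, total now 31
augment #6: 6→11→1→5→9→10 bottleneck 5, total now 36
augment #7: 6→11→4→8→2→10 bottleneck 7, total now 43
augment #8: 6→11→4→8→9→10 bottleneck 14, total now 57
augment #9: 6→11→4→12→2→10 bottleneck 3, total now 60
augment #10: 6→3→7→13→8→4→0→12→2→10 bottleneck 4, total now 64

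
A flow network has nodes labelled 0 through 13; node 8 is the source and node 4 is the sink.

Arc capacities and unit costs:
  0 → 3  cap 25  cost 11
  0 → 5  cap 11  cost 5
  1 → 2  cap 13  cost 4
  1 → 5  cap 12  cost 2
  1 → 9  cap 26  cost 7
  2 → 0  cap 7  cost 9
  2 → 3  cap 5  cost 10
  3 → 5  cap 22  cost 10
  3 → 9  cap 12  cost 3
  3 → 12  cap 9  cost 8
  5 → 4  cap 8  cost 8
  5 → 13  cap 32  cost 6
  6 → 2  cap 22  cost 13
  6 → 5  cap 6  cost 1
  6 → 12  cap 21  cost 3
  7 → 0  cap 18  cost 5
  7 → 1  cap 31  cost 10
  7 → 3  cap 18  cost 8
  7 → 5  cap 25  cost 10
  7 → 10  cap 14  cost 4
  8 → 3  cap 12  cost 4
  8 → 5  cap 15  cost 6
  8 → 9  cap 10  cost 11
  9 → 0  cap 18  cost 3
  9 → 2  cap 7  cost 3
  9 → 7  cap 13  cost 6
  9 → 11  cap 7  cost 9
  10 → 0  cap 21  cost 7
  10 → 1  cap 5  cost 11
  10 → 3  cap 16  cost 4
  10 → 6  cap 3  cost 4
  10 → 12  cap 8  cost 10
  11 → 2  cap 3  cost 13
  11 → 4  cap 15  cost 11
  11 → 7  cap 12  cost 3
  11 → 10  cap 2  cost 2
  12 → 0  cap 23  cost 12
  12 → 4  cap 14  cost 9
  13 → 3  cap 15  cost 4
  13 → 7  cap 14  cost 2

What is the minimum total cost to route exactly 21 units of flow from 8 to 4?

Minimum cost for 21 units: 413

shortest-cost path #1: 8→5→4 push 8 @ unit cost 14 (adds 112)
shortest-cost path #2: 8→3→12→4 push 9 @ unit cost 21 (adds 189)
shortest-cost path #3: 8→3→9→11→4 push 3 @ unit cost 27 (adds 81)
shortest-cost path #4: 8→9→11→4 push 1 @ unit cost 31 (adds 31)
total cost = 413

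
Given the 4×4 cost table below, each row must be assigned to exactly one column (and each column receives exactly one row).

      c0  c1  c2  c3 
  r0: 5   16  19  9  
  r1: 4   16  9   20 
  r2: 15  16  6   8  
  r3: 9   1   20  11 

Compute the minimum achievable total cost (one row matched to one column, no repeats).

optimal assignment: row0→col3 (cost 9), row1→col0 (cost 4), row2→col2 (cost 6), row3→col1 (cost 1)
total = 9 + 4 + 6 + 1 = 20

Minimum assignment cost: 20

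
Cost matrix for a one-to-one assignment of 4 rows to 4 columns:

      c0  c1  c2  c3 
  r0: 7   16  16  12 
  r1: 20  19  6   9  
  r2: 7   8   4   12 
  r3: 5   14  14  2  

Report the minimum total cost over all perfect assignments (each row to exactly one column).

Minimum assignment cost: 23

optimal assignment: row0→col0 (cost 7), row1→col2 (cost 6), row2→col1 (cost 8), row3→col3 (cost 2)
total = 7 + 6 + 8 + 2 = 23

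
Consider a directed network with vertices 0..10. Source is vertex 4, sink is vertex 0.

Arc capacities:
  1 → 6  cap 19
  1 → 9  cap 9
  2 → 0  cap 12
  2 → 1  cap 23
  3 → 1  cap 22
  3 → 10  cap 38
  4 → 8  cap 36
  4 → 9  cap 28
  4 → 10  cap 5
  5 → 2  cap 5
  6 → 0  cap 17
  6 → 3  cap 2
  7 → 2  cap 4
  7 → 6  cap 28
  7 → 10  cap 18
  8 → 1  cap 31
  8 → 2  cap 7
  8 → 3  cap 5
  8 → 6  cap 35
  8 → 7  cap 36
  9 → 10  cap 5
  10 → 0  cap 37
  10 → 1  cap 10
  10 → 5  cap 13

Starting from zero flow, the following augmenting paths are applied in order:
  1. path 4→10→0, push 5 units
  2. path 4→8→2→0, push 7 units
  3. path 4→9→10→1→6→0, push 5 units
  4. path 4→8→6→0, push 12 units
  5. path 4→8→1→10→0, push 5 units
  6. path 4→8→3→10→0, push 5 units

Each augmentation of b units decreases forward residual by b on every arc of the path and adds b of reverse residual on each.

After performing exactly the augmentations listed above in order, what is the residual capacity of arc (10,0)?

after path 1 (4→10→0, push 5): res(10,0)=32
after path 2 (4→8→2→0, push 7): res(10,0)=32
after path 3 (4→9→10→1→6→0, push 5): res(10,0)=32
after path 4 (4→8→6→0, push 12): res(10,0)=32
after path 5 (4→8→1→10→0, push 5): res(10,0)=27
after path 6 (4→8→3→10→0, push 5): res(10,0)=22

Residual capacity of (10,0): 22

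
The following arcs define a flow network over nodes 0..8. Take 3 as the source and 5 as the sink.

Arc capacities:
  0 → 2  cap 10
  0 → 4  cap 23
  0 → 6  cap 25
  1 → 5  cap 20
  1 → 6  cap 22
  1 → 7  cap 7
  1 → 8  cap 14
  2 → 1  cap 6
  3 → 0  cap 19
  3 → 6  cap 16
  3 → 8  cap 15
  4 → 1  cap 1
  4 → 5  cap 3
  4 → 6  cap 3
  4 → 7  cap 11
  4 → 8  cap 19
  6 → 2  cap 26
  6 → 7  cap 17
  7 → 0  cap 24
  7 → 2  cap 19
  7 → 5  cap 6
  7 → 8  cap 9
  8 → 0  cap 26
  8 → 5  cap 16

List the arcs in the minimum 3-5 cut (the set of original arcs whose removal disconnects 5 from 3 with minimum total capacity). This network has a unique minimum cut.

augment #1: 3→8→5 push 15
augment #2: 3→0→4→5 push 3
augment #3: 3→6→7→5 push 6
augment #4: 3→0→2→1→5 push 6
augment #5: 3→0→4→1→5 push 1
augment #6: 3→0→4→8→5 push 1
max flow = 32; residual-reachable set from 3 gives S-side
cut edges (S→T): {(2,1), (4,1), (4,5), (7,5), (8,5)} total cap 32

Min-cut arcs: {(2,1), (4,1), (4,5), (7,5), (8,5)} (total capacity 32)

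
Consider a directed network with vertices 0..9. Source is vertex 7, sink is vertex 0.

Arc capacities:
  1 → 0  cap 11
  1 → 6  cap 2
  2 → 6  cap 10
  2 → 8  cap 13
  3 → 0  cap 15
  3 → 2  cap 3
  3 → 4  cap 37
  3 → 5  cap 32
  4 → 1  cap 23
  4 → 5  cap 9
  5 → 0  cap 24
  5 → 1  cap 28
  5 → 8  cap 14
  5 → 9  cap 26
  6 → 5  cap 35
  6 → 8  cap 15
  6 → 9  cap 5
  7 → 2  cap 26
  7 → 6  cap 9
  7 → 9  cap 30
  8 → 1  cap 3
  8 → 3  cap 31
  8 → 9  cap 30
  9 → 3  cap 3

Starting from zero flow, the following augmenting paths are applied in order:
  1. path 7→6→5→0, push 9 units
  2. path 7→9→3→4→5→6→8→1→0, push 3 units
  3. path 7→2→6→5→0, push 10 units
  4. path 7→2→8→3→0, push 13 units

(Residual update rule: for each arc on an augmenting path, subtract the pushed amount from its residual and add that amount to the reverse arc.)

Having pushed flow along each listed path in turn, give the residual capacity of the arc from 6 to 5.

Residual capacity of (6,5): 19

after path 1 (7→6→5→0, push 9): res(6,5)=26
after path 2 (7→9→3→4→5→6→8→1→0, push 3): res(6,5)=29
after path 3 (7→2→6→5→0, push 10): res(6,5)=19
after path 4 (7→2→8→3→0, push 13): res(6,5)=19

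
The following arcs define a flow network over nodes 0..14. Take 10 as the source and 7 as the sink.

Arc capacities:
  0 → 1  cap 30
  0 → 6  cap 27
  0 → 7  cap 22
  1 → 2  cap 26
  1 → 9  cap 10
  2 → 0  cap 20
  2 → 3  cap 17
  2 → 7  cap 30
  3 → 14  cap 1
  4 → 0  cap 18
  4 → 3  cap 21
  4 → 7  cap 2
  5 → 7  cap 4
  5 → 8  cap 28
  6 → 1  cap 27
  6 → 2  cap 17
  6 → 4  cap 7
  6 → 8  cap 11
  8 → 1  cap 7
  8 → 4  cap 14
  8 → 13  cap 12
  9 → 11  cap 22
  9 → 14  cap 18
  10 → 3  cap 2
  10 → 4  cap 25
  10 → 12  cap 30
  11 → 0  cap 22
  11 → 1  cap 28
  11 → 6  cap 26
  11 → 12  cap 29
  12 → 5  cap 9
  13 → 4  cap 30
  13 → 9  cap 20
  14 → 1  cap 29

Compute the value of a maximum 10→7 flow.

Maximum flow value: 30

augment #1: 10→4→7 bottleneck 2, total now 2
augment #2: 10→4→0→7 bottleneck 18, total now 20
augment #3: 10→12→5→7 bottleneck 4, total now 24
augment #4: 10→3→14→1→2→7 bottleneck 1, total now 25
augment #5: 10→12→5→8→1→2→7 bottleneck 5, total now 30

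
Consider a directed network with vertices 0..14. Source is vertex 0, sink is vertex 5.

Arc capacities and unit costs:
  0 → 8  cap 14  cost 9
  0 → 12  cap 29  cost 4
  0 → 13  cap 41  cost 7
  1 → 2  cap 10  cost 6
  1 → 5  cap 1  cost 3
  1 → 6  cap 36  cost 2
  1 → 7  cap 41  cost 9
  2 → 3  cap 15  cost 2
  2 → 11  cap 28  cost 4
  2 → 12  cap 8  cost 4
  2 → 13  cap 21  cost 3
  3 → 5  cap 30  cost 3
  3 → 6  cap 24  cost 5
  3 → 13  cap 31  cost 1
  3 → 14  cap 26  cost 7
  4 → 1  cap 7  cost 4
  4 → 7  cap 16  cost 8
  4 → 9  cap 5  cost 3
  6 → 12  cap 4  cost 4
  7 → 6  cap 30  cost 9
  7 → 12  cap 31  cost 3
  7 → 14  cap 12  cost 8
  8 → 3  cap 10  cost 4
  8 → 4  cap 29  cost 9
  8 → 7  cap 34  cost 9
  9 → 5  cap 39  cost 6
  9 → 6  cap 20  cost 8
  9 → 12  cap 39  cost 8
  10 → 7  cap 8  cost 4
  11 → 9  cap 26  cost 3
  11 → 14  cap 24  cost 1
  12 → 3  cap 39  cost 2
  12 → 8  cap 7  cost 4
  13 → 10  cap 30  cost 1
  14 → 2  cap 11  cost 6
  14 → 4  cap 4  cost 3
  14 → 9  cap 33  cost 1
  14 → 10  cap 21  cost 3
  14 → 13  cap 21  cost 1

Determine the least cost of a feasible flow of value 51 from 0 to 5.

Minimum cost for 51 units: 842

shortest-cost path #1: 0→12→3→5 push 29 @ unit cost 9 (adds 261)
shortest-cost path #2: 0→8→3→5 push 1 @ unit cost 16 (adds 16)
shortest-cost path #3: 0→8→4→1→5 push 1 @ unit cost 25 (adds 25)
shortest-cost path #4: 0→8→4→9→5 push 5 @ unit cost 27 (adds 135)
shortest-cost path #5: 0→8→3→14→9→5 push 7 @ unit cost 27 (adds 189)
shortest-cost path #6: 0→13→10→7→14→9→5 push 8 @ unit cost 27 (adds 216)
total cost = 842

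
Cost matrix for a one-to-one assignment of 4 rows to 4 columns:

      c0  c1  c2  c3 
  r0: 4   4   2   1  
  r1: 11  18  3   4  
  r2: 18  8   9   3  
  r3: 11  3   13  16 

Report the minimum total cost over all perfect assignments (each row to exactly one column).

Minimum assignment cost: 13

optimal assignment: row0→col0 (cost 4), row1→col2 (cost 3), row2→col3 (cost 3), row3→col1 (cost 3)
total = 4 + 3 + 3 + 3 = 13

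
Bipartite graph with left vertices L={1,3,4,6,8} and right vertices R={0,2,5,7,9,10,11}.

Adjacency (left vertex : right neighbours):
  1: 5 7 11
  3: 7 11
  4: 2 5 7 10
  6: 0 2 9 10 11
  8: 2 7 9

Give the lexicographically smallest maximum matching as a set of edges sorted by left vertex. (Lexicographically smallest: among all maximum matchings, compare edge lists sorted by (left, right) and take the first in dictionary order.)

|M| = 5 (so the lex-smallest maximum matching has 5 edges)
process left vertices in ascending order; for each, take the smallest-labelled available neighbour that still permits 5 edges overall, or leave it unmatched if none does
lex-smallest matching: {1-5, 3-7, 4-2, 6-0, 8-9}

Lex-smallest maximum matching: {(1,5), (3,7), (4,2), (6,0), (8,9)}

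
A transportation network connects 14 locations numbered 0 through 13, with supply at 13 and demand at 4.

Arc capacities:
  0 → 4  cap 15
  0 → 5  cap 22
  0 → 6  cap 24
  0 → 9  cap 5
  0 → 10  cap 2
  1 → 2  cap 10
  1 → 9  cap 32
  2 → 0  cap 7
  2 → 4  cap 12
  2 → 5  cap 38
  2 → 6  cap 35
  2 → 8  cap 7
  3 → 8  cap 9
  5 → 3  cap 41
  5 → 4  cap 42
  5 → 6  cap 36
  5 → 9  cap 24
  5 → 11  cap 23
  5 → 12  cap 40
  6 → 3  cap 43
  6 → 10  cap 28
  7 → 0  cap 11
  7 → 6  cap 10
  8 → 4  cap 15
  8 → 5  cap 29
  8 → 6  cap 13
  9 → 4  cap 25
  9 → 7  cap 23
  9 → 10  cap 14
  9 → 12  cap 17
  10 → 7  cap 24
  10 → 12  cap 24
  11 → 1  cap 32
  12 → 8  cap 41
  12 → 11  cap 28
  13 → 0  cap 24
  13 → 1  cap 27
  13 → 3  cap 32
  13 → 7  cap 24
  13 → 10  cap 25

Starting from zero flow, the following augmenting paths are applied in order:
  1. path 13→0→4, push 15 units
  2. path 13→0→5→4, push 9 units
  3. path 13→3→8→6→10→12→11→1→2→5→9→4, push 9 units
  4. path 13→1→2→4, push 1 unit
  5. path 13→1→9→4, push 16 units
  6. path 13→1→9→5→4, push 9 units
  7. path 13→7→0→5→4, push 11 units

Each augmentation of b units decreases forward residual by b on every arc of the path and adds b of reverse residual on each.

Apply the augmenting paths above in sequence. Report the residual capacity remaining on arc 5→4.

Residual capacity of (5,4): 13

after path 1 (13→0→4, push 15): res(5,4)=42
after path 2 (13→0→5→4, push 9): res(5,4)=33
after path 3 (13→3→8→6→10→12→11→1→2→5→9→4, push 9): res(5,4)=33
after path 4 (13→1→2→4, push 1): res(5,4)=33
after path 5 (13→1→9→4, push 16): res(5,4)=33
after path 6 (13→1→9→5→4, push 9): res(5,4)=24
after path 7 (13→7→0→5→4, push 11): res(5,4)=13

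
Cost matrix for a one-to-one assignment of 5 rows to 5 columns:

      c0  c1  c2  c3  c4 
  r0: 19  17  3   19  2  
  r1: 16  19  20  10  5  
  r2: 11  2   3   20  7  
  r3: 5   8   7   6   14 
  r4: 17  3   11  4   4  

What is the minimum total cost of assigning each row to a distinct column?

Minimum assignment cost: 19

optimal assignment: row0→col2 (cost 3), row1→col4 (cost 5), row2→col1 (cost 2), row3→col0 (cost 5), row4→col3 (cost 4)
total = 3 + 5 + 2 + 5 + 4 = 19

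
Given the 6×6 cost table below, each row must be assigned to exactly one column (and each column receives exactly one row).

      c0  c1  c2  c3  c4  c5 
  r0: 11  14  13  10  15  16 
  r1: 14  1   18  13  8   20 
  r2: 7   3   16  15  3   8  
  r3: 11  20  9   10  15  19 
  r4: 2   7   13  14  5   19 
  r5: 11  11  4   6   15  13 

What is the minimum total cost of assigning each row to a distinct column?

Minimum assignment cost: 36

optimal assignment: row0→col5 (cost 16), row1→col1 (cost 1), row2→col4 (cost 3), row3→col3 (cost 10), row4→col0 (cost 2), row5→col2 (cost 4)
total = 16 + 1 + 3 + 10 + 2 + 4 = 36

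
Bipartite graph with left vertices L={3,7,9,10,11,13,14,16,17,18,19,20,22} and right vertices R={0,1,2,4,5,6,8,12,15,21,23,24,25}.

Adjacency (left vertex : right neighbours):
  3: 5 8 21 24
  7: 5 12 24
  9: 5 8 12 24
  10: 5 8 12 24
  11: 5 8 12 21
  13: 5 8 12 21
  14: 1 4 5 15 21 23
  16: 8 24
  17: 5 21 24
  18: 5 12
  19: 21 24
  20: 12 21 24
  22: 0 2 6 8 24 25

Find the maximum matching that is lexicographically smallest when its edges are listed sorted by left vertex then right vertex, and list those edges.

|M| = 7 (so the lex-smallest maximum matching has 7 edges)
process left vertices in ascending order; for each, take the smallest-labelled available neighbour that still permits 7 edges overall, or leave it unmatched if none does
lex-smallest matching: {3-5, 7-12, 9-8, 10-24, 11-21, 14-1, 22-0}

Lex-smallest maximum matching: {(3,5), (7,12), (9,8), (10,24), (11,21), (14,1), (22,0)}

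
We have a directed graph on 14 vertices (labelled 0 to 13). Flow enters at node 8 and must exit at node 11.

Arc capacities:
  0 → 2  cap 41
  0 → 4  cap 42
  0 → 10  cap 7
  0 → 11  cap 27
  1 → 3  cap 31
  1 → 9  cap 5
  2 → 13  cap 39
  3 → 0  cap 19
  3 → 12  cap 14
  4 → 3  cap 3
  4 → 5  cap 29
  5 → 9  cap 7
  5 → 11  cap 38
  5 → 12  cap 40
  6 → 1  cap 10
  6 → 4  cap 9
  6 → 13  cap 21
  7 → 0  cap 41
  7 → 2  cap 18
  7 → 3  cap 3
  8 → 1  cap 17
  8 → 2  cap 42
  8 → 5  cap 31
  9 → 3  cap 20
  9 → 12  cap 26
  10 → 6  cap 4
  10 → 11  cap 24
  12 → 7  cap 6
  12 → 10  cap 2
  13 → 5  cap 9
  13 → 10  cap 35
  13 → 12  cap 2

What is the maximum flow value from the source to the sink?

augment #1: 8→5→11 bottleneck 31, total now 31
augment #2: 8→1→3→0→11 bottleneck 17, total now 48
augment #3: 8→2→13→5→11 bottleneck 7, total now 55
augment #4: 8→2→13→10→11 bottleneck 24, total now 79
augment #5: 8→2→13→12→7→0→11 bottleneck 2, total now 81
augment #6: 8→2→13→5→9→3→0→11 bottleneck 2, total now 83
augment #7: 8→2→13→10→6→1→3→12→7→0→11 bottleneck 4, total now 87

Maximum flow value: 87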